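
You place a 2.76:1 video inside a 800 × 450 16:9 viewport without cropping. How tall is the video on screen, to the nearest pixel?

2.76:1 is wider than 16:9, so it spans the full width.
The video is 800 / 2.760 ≈ 289.86 px tall.

290 px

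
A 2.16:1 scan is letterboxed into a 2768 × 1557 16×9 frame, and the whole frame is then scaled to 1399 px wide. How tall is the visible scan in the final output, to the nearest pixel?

648 px

Fitted into 2768×1557, the scan spans the width; its height is 2768 / 2.160 ≈ 1281.48 px.
The frame scales by 1399/2768 = 0.5054; 1281.48 × 0.5054 ≈ 647.69 px.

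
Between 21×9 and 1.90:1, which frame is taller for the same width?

1.90:1

21×9 = 2.333 and 1.9; 2.333 > 1.9. The smaller width-to-height ratio is the taller frame.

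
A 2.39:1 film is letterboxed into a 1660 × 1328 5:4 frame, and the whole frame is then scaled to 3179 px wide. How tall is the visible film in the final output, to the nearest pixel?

In the 1660×1328 frame the film fills the width: height = 1660 / 2.390 ≈ 694.56 px.
Scaling 1660 → 3179 is ×1.9151, so the height becomes 694.56 × 1.9151 ≈ 1330.13 px.

1330 px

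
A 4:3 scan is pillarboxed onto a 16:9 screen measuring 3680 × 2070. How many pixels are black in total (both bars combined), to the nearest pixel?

4:3 (1.333) < 16:9 (1.778), so the scan fills the height.
Content width = 2070 × 4/3 ≈ 2760.0000 px.
3680 − 2760.0000 = 920.0000 px of bars.
Across the 2070-px span: 920.0000 × 2070 ≈ 1904400 px.

1904400 pixels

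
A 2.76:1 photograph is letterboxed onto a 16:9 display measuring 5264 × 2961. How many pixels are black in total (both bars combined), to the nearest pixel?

5546959 pixels

2.76:1 is wider than 16:9, so it spans the full width.
Content height = 5264 / 2.760 ≈ 1907.2464 px.
Leftover height: 2961 − 1907.2464 = 1053.7536 px.
That's 1053.7536 × 5264 ≈ 5546959 black pixels.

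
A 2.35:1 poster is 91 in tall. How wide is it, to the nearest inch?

At 2.35:1, 91 × 2.350 ≈ 213.85.

214 in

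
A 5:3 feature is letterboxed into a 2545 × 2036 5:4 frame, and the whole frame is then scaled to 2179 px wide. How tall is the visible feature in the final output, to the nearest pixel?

1307 px

At 2545×2036 the feature is width-limited, so height = 2545 × 3/5 ≈ 1527.00 px.
Scaling 2545 → 2179 is ×0.8562, so the height becomes 1527.00 × 0.8562 ≈ 1307.40 px.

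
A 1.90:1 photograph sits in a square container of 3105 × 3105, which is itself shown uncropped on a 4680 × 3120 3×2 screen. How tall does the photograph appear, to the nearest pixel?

First fit — 1.90:1 into 3105×3105 spans the width: 3105.00 × 1634.21.
square in 4680×3120: fills the height, so the intermediate becomes 3120.00 × 3120.00 — a scale of ×1.0048.
The photograph scales with it: height 1634.21 × 1.0048 ≈ 1642.11.

1642 px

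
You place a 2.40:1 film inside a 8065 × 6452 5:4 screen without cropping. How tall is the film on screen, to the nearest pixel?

3360 px

Since 2.400 > 1.250, the film is width-limited.
The film is 8065 / 2.400 ≈ 3360.42 px tall.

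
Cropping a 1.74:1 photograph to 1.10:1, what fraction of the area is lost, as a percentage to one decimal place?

1.10:1 is narrower than 1.74:1, so the crop keeps the full height and trims the width.
Area ratio = (1.100)/(1.740) = 63.22%; the remaining 36.78% is cropped out.

36.8%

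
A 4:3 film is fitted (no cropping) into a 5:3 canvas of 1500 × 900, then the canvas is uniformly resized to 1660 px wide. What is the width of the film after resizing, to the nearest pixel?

In the 1500×900 frame the film fills the height: width = 900 × 4/3 ≈ 1200.00 px.
Scaling 1500 → 1660 is ×1.1067, so the width becomes 1200.00 × 1.1067 ≈ 1328.00 px.

1328 px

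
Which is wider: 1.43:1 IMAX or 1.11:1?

1.43:1 IMAX

1.43 and 1.11; 1.43 > 1.11.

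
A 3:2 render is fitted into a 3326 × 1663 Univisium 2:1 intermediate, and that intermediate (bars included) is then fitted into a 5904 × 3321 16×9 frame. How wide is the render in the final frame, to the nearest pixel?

4428 px

First fit — 3:2 into 3326×1663 spans the height: 2494.50 × 1663.00.
The Univisium 2:1 canvas is width-limited in 5904×3321, giving 5904.00 × 2952.00; scale factor 1.7751.
The render scales with it: width 2494.50 × 1.7751 ≈ 4428.00.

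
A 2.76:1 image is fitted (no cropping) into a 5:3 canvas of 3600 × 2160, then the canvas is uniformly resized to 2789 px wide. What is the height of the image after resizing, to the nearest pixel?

In the 3600×2160 frame the image fills the width: height = 3600 / 2.760 ≈ 1304.35 px.
Scaling 3600 → 2789 is ×0.7747, so the height becomes 1304.35 × 0.7747 ≈ 1010.51 px.

1011 px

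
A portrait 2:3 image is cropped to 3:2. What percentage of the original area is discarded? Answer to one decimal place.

The width stays; only height is cut (since 3:2 is wider than portrait 2:3).
Area ratio = (0.667)/(1.500) = 44.44%; the remaining 55.56% is cropped out.

55.6%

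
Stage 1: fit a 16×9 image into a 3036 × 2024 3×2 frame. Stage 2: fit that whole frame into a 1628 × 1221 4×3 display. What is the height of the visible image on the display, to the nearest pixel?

916 px

First fit — 16×9 into 3036×2024 spans the width: 3036.00 × 1707.75.
Second fit — the 3×2 canvas into 1628×1221 spans the width: 1628.00 × 1085.33 (×0.5362 from 3036×2024).
Applying the same ×0.5362: 1707.75 → 915.75.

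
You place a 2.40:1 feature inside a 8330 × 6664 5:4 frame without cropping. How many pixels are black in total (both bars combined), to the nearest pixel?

26599078 pixels

2.40:1 (2.400) > 5:4 (1.250), so the feature fills the width.
The feature is 8330 / 2.400 ≈ 3470.8333 px tall.
6664 − 3470.8333 = 3193.1667 px of bars.
Bar area = 3193.1667 × 8330 ≈ 26599078 px.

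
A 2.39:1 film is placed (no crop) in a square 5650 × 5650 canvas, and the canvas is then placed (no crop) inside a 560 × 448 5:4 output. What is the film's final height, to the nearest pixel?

Inside the 5650×5650 canvas the film is width-limited at 5650.00 × 2364.02.
The square canvas is height-limited in 560×448, giving 448.00 × 448.00; scale factor 0.0793.
Applying the same ×0.0793: 2364.02 → 187.45.

187 px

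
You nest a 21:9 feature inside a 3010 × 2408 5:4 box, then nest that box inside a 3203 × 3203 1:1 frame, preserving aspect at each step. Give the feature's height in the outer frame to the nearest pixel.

1373 px

First fit — 21:9 into 3010×2408 spans the width: 3010.00 × 1290.00.
The 5:4 canvas is width-limited in 3203×3203, giving 3203.00 × 2562.40; scale factor 1.0641.
So the feature's height is 1290.00 × 1.0641 ≈ 1372.71.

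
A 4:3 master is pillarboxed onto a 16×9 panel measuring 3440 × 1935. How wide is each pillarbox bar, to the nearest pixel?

4:3 (1.333) < 16×9 (1.778), so the master fills the height.
That makes the image 2580.00 px wide (1935 × 4/3).
3440 − 2580.00 = 860.00 px of bars (430.00 each).

430 px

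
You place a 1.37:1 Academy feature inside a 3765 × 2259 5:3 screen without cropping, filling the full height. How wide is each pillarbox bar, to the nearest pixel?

That makes the image 3094.83 px wide (2259 × 1.370).
Leftover width: 3765 − 3094.83 = 670.17 px → 335.08 each side.

335 px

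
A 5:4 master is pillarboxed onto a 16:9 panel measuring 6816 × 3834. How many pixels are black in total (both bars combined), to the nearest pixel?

5:4 is narrower than 16:9, so it spans the full height.
Content width = 3834 × 5/4 ≈ 4792.5000 px.
Black = 6816 − 4792.5000 = 2023.5000 px.
Across the 3834-px span: 2023.5000 × 3834 ≈ 7758099 px.

7758099 pixels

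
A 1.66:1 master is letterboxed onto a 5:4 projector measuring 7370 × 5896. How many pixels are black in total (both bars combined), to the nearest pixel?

Since 1.660 > 1.250, the master is width-limited.
Content height = 7370 / 1.660 ≈ 4439.7590 px.
Black = 5896 − 4439.7590 = 1456.2410 px.
That's 1456.2410 × 7370 ≈ 10732496 black pixels.

10732496 pixels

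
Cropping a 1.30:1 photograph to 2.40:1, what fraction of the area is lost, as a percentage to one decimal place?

45.8%

Going from 1.30:1 to 2.40:1 means cutting height while keeping width.
Area ratio = (1.300)/(2.400) = 54.17%; the remaining 45.83% is cropped out.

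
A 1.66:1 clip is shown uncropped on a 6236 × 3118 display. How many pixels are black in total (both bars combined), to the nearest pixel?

1.66:1 (1.660) < 2:1 (2.000), so the clip fills the height.
That makes the image 5175.8800 px wide (3118 × 1.660).
Black = 6236 − 5175.8800 = 1060.1200 px.
That's 1060.1200 × 3118 ≈ 3305454 black pixels.

3305454 pixels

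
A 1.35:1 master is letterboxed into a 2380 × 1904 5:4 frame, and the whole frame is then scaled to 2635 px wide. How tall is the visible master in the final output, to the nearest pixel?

Fitted into 2380×1904, the master spans the width; its height is 2380 / 1.350 ≈ 1762.96 px.
The frame scales by 2635/2380 = 1.1071; 1762.96 × 1.1071 ≈ 1951.85 px.

1952 px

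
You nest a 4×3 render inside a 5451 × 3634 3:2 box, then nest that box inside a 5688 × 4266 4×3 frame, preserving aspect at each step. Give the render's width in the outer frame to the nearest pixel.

5056 px

First fit — 4×3 into 5451×3634 spans the height: 4845.33 × 3634.00.
Second fit — the 3:2 canvas into 5688×4266 spans the width: 5688.00 × 3792.00 (×1.0435 from 5451×3634).
Applying the same ×1.0435: 4845.33 → 5056.00.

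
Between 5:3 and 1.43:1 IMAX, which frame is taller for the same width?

5:3 = 1.667 and 1.43; 1.667 > 1.43. The smaller width-to-height ratio is the taller frame.

1.43:1 IMAX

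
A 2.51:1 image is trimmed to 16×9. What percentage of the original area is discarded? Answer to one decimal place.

29.2%

Going from 2.51:1 to 16×9 means cutting width while keeping height.
Fraction kept = (1.778)/(2.510) ≈ 70.83%, so 29.17% is lost.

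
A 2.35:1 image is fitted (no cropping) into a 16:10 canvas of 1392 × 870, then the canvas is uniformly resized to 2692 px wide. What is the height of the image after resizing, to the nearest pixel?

Fitted into 1392×870, the image spans the width; its height is 1392 / 2.350 ≈ 592.34 px.
Scaling 1392 → 2692 is ×1.9339, so the height becomes 592.34 × 1.9339 ≈ 1145.53 px.

1146 px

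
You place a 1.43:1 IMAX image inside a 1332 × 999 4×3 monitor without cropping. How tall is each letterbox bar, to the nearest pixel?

1.43:1 IMAX is wider than 4×3, so it spans the full width.
The image is 1332 / 1.430 ≈ 931.47 px tall.
Black = 999 − 931.47 = 67.53 px, or 33.77 per bar.

34 px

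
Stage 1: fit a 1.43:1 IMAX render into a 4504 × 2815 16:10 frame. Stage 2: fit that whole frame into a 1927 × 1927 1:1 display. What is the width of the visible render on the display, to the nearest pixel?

Inside the 4504×2815 canvas the render is height-limited at 4025.45 × 2815.00.
The 16:10 canvas is width-limited in 1927×1927, giving 1927.00 × 1204.38; scale factor 0.4278.
The render scales with it: width 4025.45 × 0.4278 ≈ 1722.26.

1722 px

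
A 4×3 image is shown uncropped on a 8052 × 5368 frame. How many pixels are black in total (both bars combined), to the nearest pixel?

4802571 pixels

4×3 is narrower than 3×2, so it spans the full height.
The image is 5368 × 4/3 ≈ 7157.3333 px wide.
Black = 8052 − 7157.3333 = 894.6667 px.
Bar area = 894.6667 × 5368 ≈ 4802571 px.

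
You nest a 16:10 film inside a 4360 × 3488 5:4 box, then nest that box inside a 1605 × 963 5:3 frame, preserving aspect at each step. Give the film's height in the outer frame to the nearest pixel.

752 px

First fit — 16:10 into 4360×3488 spans the width: 4360.00 × 2725.00.
Second fit — the 5:4 canvas into 1605×963 spans the height: 1203.75 × 963.00 (×0.2761 from 4360×3488).
So the film's height is 2725.00 × 0.2761 ≈ 752.34.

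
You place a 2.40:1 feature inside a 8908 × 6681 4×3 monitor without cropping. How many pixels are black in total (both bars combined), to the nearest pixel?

Since 2.400 > 1.333, the feature is width-limited.
The feature is 8908 / 2.400 ≈ 3711.6667 px tall.
Leftover height: 6681 − 3711.6667 = 2969.3333 px.
That's 2969.3333 × 8908 ≈ 26450821 black pixels.

26450821 pixels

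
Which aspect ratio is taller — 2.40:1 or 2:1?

2:1

2.4 and 2; 2.4 > 2. The smaller width-to-height ratio is the taller frame.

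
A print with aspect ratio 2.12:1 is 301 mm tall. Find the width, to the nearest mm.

At 2.12:1, 301 × 2.120 ≈ 638.12.

638 mm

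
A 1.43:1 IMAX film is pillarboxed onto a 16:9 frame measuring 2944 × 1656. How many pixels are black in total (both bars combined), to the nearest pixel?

1.43:1 IMAX (1.430) < 16:9 (1.778), so the film fills the height.
The film is 1656 × 1.430 ≈ 2368.0800 px wide.
Leftover width: 2944 − 2368.0800 = 575.9200 px.
Bar area = 575.9200 × 1656 ≈ 953724 px.

953724 pixels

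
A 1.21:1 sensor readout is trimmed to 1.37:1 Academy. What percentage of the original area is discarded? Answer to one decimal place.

Going from 1.21:1 to 1.37:1 Academy means cutting height while keeping width.
Area ratio = (1.210)/(1.370) = 88.32%; the remaining 11.68% is cropped out.

11.7%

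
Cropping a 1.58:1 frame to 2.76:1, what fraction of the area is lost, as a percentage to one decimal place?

2.76:1 is wider than 1.58:1, so the crop keeps the full width and trims the height.
Area ratio = (1.580)/(2.760) = 57.25%; the remaining 42.75% is cropped out.

42.8%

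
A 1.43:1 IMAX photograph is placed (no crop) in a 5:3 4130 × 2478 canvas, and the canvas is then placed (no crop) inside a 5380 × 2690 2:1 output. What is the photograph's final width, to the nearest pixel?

Inside the 4130×2478 canvas the photograph is height-limited at 3543.54 × 2478.00.
The 5:3 canvas is height-limited in 5380×2690, giving 4483.33 × 2690.00; scale factor 1.0856.
Applying the same ×1.0856: 3543.54 → 3846.70.

3847 px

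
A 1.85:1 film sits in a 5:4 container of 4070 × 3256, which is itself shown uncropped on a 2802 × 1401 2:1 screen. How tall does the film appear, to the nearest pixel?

947 px

1.85:1 in 4070×3256: fills the width, so the film is 4070.00 × 2200.00.
5:4 in 2802×1401: fills the height, so the intermediate becomes 1751.25 × 1401.00 — a scale of ×0.4303.
The film scales with it: height 2200.00 × 0.4303 ≈ 946.62.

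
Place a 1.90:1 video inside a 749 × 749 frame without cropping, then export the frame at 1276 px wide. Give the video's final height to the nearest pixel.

In the 749×749 frame the video fills the width: height = 749 / 1.900 ≈ 394.21 px.
Scaling 749 → 1276 is ×1.7036, so the height becomes 394.21 × 1.7036 ≈ 671.58 px.

672 px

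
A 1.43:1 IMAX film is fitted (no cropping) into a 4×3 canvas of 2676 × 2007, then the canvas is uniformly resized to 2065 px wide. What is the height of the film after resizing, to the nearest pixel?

At 2676×2007 the film is width-limited, so height = 2676 / 1.430 ≈ 1871.33 px.
Scaling 2676 → 2065 is ×0.7717, so the height becomes 1871.33 × 0.7717 ≈ 1444.06 px.

1444 px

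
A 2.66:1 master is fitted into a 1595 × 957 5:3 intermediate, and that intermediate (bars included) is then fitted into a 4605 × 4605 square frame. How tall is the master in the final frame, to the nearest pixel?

First fit — 2.66:1 into 1595×957 spans the width: 1595.00 × 599.62.
Second fit — the 5:3 canvas into 4605×4605 spans the width: 4605.00 × 2763.00 (×2.8871 from 1595×957).
So the master's height is 599.62 × 2.8871 ≈ 1731.20.

1731 px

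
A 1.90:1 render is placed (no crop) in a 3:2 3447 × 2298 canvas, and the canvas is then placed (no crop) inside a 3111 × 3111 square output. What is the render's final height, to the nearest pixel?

First fit — 1.90:1 into 3447×2298 spans the width: 3447.00 × 1814.21.
3:2 in 3111×3111: fills the width, so the intermediate becomes 3111.00 × 2074.00 — a scale of ×0.9025.
So the render's height is 1814.21 × 0.9025 ≈ 1637.37.

1637 px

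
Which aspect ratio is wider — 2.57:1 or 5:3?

2.57 and 5:3 = 1.667; 2.57 > 1.667.

2.57:1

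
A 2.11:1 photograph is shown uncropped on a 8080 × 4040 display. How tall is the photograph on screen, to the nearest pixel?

3829 px

2.11:1 is wider than 2:1, so it spans the full width.
Content height = 8080 / 2.110 ≈ 3829.38 px.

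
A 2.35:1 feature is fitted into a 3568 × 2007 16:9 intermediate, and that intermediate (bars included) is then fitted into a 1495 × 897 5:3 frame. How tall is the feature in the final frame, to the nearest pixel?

636 px

2.35:1 in 3568×2007: fills the width, so the feature is 3568.00 × 1518.30.
Second fit — the 16:9 canvas into 1495×897 spans the width: 1495.00 × 840.94 (×0.4190 from 3568×2007).
Applying the same ×0.4190: 1518.30 → 636.17.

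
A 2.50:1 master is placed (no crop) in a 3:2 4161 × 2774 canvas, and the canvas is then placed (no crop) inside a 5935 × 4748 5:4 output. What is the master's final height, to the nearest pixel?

2374 px

Inside the 4161×2774 canvas the master is width-limited at 4161.00 × 1664.40.
The 3:2 canvas is width-limited in 5935×4748, giving 5935.00 × 3956.67; scale factor 1.4263.
So the master's height is 1664.40 × 1.4263 ≈ 2374.00.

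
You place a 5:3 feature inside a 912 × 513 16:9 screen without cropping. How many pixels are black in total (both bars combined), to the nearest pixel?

Since 1.667 < 1.778, the feature is height-limited.
The feature is 513 × 5/3 ≈ 855.0000 px wide.
912 − 855.0000 = 57.0000 px of bars.
Across the 513-px span: 57.0000 × 513 ≈ 29241 px.

29241 pixels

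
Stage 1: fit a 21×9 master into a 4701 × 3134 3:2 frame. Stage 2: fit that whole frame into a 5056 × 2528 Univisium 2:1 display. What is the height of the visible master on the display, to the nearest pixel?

1625 px

21×9 in 4701×3134: fills the width, so the master is 4701.00 × 2014.71.
3:2 in 5056×2528: fills the height, so the intermediate becomes 3792.00 × 2528.00 — a scale of ×0.8066.
Applying the same ×0.8066: 2014.71 → 1625.14.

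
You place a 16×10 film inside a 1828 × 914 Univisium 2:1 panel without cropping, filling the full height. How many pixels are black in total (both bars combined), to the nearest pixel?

334158 pixels

That makes the image 1462.4000 px wide (914 × 16/10).
Black = 1828 − 1462.4000 = 365.6000 px.
Across the 914-px span: 365.6000 × 914 ≈ 334158 px.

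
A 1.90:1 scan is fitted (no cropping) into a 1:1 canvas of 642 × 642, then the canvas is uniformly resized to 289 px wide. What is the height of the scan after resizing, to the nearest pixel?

152 px

In the 642×642 frame the scan fills the width: height = 642 / 1.900 ≈ 337.89 px.
Scaling 642 → 289 is ×0.4502, so the height becomes 337.89 × 0.4502 ≈ 152.11 px.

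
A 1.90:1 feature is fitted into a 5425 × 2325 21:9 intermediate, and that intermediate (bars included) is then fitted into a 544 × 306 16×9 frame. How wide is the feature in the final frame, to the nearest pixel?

First fit — 1.90:1 into 5425×2325 spans the height: 4417.50 × 2325.00.
Second fit — the 21:9 canvas into 544×306 spans the width: 544.00 × 233.14 (×0.1003 from 5425×2325).
So the feature's width is 4417.50 × 0.1003 ≈ 442.97.

443 px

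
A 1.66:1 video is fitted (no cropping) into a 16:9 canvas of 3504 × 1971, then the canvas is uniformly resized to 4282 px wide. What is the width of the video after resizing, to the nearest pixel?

3998 px

At 3504×1971 the video is height-limited, so width = 1971 × 1.660 ≈ 3271.86 px.
The frame scales by 4282/3504 = 1.2220; 3271.86 × 1.2220 ≈ 3998.32 px.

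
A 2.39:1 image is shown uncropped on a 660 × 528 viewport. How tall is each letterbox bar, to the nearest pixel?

2.39:1 is wider than 5:4, so it spans the full width.
Content height = 660 / 2.390 ≈ 276.15 px.
Black = 528 − 276.15 = 251.85 px, or 125.92 per bar.

126 px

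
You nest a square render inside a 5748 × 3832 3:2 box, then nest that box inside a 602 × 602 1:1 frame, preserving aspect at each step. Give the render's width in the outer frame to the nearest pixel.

401 px

First fit — square into 5748×3832 spans the height: 3832.00 × 3832.00.
3:2 in 602×602: fills the width, so the intermediate becomes 602.00 × 401.33 — a scale of ×0.1047.
Applying the same ×0.1047: 3832.00 → 401.33.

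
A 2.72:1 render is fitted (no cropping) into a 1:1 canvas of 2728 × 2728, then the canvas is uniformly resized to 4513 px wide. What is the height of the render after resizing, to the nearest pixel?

In the 2728×2728 frame the render fills the width: height = 2728 / 2.720 ≈ 1002.94 px.
Resizing to 4513 px wide multiplies everything by 1.6543: 1002.94 → 1659.19 px.

1659 px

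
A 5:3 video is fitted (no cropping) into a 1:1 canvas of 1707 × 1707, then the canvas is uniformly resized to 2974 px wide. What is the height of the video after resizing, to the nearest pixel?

1784 px

In the 1707×1707 frame the video fills the width: height = 1707 × 3/5 ≈ 1024.20 px.
The frame scales by 2974/1707 = 1.7422; 1024.20 × 1.7422 ≈ 1784.40 px.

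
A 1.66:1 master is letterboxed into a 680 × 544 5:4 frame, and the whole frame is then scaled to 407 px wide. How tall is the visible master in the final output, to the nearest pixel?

245 px

In the 680×544 frame the master fills the width: height = 680 / 1.660 ≈ 409.64 px.
Resizing to 407 px wide multiplies everything by 0.5985: 409.64 → 245.18 px.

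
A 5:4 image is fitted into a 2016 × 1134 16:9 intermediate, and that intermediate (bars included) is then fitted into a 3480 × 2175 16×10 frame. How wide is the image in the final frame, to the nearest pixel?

2447 px

5:4 in 2016×1134: fills the height, so the image is 1417.50 × 1134.00.
Second fit — the 16:9 canvas into 3480×2175 spans the width: 3480.00 × 1957.50 (×1.7262 from 2016×1134).
So the image's width is 1417.50 × 1.7262 ≈ 2446.88.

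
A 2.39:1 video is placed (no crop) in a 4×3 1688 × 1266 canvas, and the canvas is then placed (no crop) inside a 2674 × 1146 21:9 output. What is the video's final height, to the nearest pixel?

639 px

First fit — 2.39:1 into 1688×1266 spans the width: 1688.00 × 706.28.
4×3 in 2674×1146: fills the height, so the intermediate becomes 1528.00 × 1146.00 — a scale of ×0.9052.
The video scales with it: height 706.28 × 0.9052 ≈ 639.33.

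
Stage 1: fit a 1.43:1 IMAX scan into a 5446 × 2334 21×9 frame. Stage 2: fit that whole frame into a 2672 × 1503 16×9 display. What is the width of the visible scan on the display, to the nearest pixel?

First fit — 1.43:1 IMAX into 5446×2334 spans the height: 3337.62 × 2334.00.
21×9 in 2672×1503: fills the width, so the intermediate becomes 2672.00 × 1145.14 — a scale of ×0.4906.
Applying the same ×0.4906: 3337.62 → 1637.55.

1638 px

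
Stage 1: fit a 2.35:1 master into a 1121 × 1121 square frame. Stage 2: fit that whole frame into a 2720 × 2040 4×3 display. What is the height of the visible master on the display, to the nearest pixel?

868 px

First fit — 2.35:1 into 1121×1121 spans the width: 1121.00 × 477.02.
square in 2720×2040: fills the height, so the intermediate becomes 2040.00 × 2040.00 — a scale of ×1.8198.
So the master's height is 477.02 × 1.8198 ≈ 868.09.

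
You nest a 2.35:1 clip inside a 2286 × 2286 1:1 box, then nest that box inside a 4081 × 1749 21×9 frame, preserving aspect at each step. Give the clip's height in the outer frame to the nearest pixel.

Inside the 2286×2286 canvas the clip is width-limited at 2286.00 × 972.77.
Second fit — the 1:1 canvas into 4081×1749 spans the height: 1749.00 × 1749.00 (×0.7651 from 2286×2286).
The clip scales with it: height 972.77 × 0.7651 ≈ 744.26.

744 px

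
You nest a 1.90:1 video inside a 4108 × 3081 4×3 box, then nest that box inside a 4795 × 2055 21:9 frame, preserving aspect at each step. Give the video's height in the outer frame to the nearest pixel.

1442 px

Inside the 4108×3081 canvas the video is width-limited at 4108.00 × 2162.11.
4×3 in 4795×2055: fills the height, so the intermediate becomes 2740.00 × 2055.00 — a scale of ×0.6670.
Applying the same ×0.6670: 2162.11 → 1442.11.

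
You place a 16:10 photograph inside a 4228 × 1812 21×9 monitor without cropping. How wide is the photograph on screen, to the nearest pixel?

2899 px

16:10 is narrower than 21×9, so it spans the full height.
The photograph is 1812 × 16/10 ≈ 2899.20 px wide.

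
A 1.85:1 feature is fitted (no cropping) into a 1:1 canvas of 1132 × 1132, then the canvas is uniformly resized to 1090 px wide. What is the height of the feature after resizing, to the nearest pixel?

589 px

In the 1132×1132 frame the feature fills the width: height = 1132 / 1.850 ≈ 611.89 px.
Resizing to 1090 px wide multiplies everything by 0.9629: 611.89 → 589.19 px.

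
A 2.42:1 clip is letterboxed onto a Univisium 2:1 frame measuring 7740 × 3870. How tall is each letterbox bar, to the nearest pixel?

336 px

2.42:1 is wider than Univisium 2:1, so it spans the full width.
That makes the image 3198.35 px tall (7740 / 2.420).
Leftover height: 3870 − 3198.35 = 671.65 px → 335.83 each side.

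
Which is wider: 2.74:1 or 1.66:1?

2.74:1

2.74 and 1.66; 2.74 > 1.66.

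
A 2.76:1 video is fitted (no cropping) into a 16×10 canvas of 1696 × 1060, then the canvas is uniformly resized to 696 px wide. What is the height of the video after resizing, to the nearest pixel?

252 px

At 1696×1060 the video is width-limited, so height = 1696 / 2.760 ≈ 614.49 px.
The frame scales by 696/1696 = 0.4104; 614.49 × 0.4104 ≈ 252.17 px.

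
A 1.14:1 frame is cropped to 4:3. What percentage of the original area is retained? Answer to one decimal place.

4:3 is wider than 1.14:1, so the crop keeps the full width and trims the height.
Area ratio = (1.140)/(1.333) = 85.50% retained.

85.5%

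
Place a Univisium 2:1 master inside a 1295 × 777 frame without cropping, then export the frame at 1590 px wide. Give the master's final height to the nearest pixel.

795 px

Fitted into 1295×777, the master spans the width; its height is 1295 × 1/2 ≈ 647.50 px.
Scaling 1295 → 1590 is ×1.2278, so the height becomes 647.50 × 1.2278 ≈ 795.00 px.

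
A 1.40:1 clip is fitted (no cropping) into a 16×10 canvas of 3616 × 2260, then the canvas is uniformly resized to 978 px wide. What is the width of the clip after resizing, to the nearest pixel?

Fitted into 3616×2260, the clip spans the height; its width is 2260 × 1.400 ≈ 3164.00 px.
Resizing to 978 px wide multiplies everything by 0.2705: 3164.00 → 855.75 px.

856 px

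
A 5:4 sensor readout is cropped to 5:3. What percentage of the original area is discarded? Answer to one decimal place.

25.0%

5:3 is wider than 5:4, so the crop keeps the full width and trims the height.
Area ratio = (1.250)/(1.667) = 75.00%; the remaining 25.00% is cropped out.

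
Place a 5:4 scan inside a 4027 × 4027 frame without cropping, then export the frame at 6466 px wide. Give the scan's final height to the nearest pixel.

Fitted into 4027×4027, the scan spans the width; its height is 4027 × 4/5 ≈ 3221.60 px.
The frame scales by 6466/4027 = 1.6057; 3221.60 × 1.6057 ≈ 5172.80 px.

5173 px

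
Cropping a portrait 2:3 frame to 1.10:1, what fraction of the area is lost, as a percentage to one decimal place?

39.4%

The width stays; only height is cut (since 1.10:1 is wider than portrait 2:3).
Fraction kept = (0.667)/(1.100) ≈ 60.61%, so 39.39% is lost.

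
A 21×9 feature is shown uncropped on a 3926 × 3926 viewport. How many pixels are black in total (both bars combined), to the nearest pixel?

8807701 pixels

21×9 (2.333) > 1:1 (1.000), so the feature fills the width.
Content height = 3926 × 9/21 ≈ 1682.5714 px.
Leftover height: 3926 − 1682.5714 = 2243.4286 px.
Bar area = 2243.4286 × 3926 ≈ 8807701 px.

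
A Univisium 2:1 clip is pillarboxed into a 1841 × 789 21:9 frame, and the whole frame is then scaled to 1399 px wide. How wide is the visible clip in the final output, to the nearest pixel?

Fitted into 1841×789, the clip spans the height; its width is 789 × 2/1 ≈ 1578.00 px.
Scaling 1841 → 1399 is ×0.7599, so the width becomes 1578.00 × 0.7599 ≈ 1199.14 px.

1199 px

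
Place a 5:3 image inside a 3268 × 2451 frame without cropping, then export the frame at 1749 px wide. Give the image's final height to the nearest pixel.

1049 px

In the 3268×2451 frame the image fills the width: height = 3268 × 3/5 ≈ 1960.80 px.
Scaling 3268 → 1749 is ×0.5352, so the height becomes 1960.80 × 0.5352 ≈ 1049.40 px.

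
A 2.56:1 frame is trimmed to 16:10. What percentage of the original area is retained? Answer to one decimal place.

16:10 is narrower than 2.56:1, so the crop keeps the full height and trims the width.
(1.600)/(2.560) ≈ 0.625 of the area survives.

62.5%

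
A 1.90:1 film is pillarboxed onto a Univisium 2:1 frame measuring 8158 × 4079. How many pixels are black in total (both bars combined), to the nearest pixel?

Since 1.900 < 2.000, the film is height-limited.
The film is 4079 × 1.900 ≈ 7750.1000 px wide.
8158 − 7750.1000 = 407.9000 px of bars.
Across the 4079-px span: 407.9000 × 4079 ≈ 1663824 px.

1663824 pixels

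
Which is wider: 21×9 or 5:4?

21×9

21×9 = 2.333 and 5:4 = 1.25; 2.333 > 1.25.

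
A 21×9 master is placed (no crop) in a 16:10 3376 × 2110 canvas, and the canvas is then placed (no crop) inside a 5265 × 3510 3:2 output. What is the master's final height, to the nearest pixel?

Inside the 3376×2110 canvas the master is width-limited at 3376.00 × 1446.86.
The 16:10 canvas is width-limited in 5265×3510, giving 5265.00 × 3290.62; scale factor 1.5595.
The master scales with it: height 1446.86 × 1.5595 ≈ 2256.43.

2256 px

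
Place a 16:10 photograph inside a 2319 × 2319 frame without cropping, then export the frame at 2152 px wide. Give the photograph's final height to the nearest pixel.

1345 px

In the 2319×2319 frame the photograph fills the width: height = 2319 × 10/16 ≈ 1449.38 px.
Resizing to 2152 px wide multiplies everything by 0.9280: 1449.38 → 1345.00 px.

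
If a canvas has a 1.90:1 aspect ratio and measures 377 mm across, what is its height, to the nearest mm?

198 mm

377 / 1.900 = 198.42.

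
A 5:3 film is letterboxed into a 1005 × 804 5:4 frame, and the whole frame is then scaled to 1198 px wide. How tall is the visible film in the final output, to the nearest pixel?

719 px

At 1005×804 the film is width-limited, so height = 1005 × 3/5 ≈ 603.00 px.
Scaling 1005 → 1198 is ×1.1920, so the height becomes 603.00 × 1.1920 ≈ 718.80 px.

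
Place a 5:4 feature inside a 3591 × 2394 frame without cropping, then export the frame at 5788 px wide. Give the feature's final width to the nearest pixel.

Fitted into 3591×2394, the feature spans the height; its width is 2394 × 5/4 ≈ 2992.50 px.
Scaling 3591 → 5788 is ×1.6118, so the width becomes 2992.50 × 1.6118 ≈ 4823.33 px.

4823 px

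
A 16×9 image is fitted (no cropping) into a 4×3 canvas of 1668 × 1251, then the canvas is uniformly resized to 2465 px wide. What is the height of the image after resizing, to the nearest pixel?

Fitted into 1668×1251, the image spans the width; its height is 1668 × 9/16 ≈ 938.25 px.
Scaling 1668 → 2465 is ×1.4778, so the height becomes 938.25 × 1.4778 ≈ 1386.56 px.

1387 px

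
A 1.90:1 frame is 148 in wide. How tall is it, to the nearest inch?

148 / 1.900 = 77.89.

78 in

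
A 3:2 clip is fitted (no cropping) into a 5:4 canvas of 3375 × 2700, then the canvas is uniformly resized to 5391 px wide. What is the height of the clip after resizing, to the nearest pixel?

At 3375×2700 the clip is width-limited, so height = 3375 × 2/3 ≈ 2250.00 px.
Resizing to 5391 px wide multiplies everything by 1.5973: 2250.00 → 3594.00 px.

3594 px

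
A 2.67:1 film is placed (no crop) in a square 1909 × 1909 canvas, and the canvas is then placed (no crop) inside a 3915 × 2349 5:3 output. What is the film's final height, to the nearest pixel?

Inside the 1909×1909 canvas the film is width-limited at 1909.00 × 714.98.
Second fit — the square canvas into 3915×2349 spans the height: 2349.00 × 2349.00 (×1.2305 from 1909×1909).
So the film's height is 714.98 × 1.2305 ≈ 879.78.

880 px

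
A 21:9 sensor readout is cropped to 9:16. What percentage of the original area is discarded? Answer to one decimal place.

9:16 is narrower than 21:9, so the crop keeps the full height and trims the width.
(0.562)/(2.333) ≈ 0.241 of the area survives, leaving 75.89% discarded.

75.9%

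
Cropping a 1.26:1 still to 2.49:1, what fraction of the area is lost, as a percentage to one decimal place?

49.4%

Going from 1.26:1 to 2.49:1 means cutting height while keeping width.
Fraction kept = (1.260)/(2.490) ≈ 50.60%, so 49.40% is lost.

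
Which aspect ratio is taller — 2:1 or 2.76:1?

2 and 2.76; 2.76 > 2. The smaller width-to-height ratio is the taller frame.

2:1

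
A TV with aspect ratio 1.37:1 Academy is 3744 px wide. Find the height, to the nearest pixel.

2733 px

Height = 3744 / 1.370 = 2732.85.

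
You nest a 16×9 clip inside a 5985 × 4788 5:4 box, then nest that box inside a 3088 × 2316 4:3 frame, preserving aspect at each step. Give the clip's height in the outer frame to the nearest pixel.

1628 px

16×9 in 5985×4788: fills the width, so the clip is 5985.00 × 3366.56.
The 5:4 canvas is height-limited in 3088×2316, giving 2895.00 × 2316.00; scale factor 0.4837.
The clip scales with it: height 3366.56 × 0.4837 ≈ 1628.44.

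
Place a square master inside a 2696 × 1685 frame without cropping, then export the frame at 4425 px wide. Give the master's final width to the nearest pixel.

At 2696×1685 the master is height-limited, so width = 1685 × 1/1 ≈ 1685.00 px.
Resizing to 4425 px wide multiplies everything by 1.6413: 1685.00 → 2765.62 px.

2766 px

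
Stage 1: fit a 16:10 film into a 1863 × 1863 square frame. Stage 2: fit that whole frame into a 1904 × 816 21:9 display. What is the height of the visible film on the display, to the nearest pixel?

510 px

First fit — 16:10 into 1863×1863 spans the width: 1863.00 × 1164.38.
The square canvas is height-limited in 1904×816, giving 816.00 × 816.00; scale factor 0.4380.
So the film's height is 1164.38 × 0.4380 ≈ 510.00.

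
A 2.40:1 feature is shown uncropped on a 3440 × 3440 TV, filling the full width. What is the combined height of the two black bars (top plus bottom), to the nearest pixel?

2007 px

The feature is 3440 / 2.400 ≈ 1433.33 px tall.
Black = 3440 − 1433.33 = 2006.67 px.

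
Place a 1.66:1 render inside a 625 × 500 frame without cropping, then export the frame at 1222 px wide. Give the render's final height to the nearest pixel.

736 px

At 625×500 the render is width-limited, so height = 625 / 1.660 ≈ 376.51 px.
Scaling 625 → 1222 is ×1.9552, so the height becomes 376.51 × 1.9552 ≈ 736.14 px.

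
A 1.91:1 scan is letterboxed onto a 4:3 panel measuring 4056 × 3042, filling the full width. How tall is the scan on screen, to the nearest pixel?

2124 px

That makes the image 2123.56 px tall (4056 / 1.910).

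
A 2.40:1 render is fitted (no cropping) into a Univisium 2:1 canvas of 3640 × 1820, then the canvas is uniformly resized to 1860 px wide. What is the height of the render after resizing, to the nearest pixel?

At 3640×1820 the render is width-limited, so height = 3640 / 2.400 ≈ 1516.67 px.
Scaling 3640 → 1860 is ×0.5110, so the height becomes 1516.67 × 0.5110 ≈ 775.00 px.

775 px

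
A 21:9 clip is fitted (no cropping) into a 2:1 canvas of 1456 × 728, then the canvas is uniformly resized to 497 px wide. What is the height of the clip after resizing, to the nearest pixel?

In the 1456×728 frame the clip fills the width: height = 1456 × 9/21 ≈ 624.00 px.
The frame scales by 497/1456 = 0.3413; 624.00 × 0.3413 ≈ 213.00 px.

213 px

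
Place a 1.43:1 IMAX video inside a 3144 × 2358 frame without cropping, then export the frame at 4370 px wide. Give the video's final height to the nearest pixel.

3056 px

At 3144×2358 the video is width-limited, so height = 3144 / 1.430 ≈ 2198.60 px.
Scaling 3144 → 4370 is ×1.3899, so the height becomes 2198.60 × 1.3899 ≈ 3055.94 px.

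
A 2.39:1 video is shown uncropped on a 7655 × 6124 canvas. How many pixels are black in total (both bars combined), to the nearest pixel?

22360799 pixels

2.39:1 (2.390) > 5:4 (1.250), so the video fills the width.
That makes the image 3202.9289 px tall (7655 / 2.390).
6124 − 3202.9289 = 2921.0711 px of bars.
Across the 7655-px span: 2921.0711 × 7655 ≈ 22360799 px.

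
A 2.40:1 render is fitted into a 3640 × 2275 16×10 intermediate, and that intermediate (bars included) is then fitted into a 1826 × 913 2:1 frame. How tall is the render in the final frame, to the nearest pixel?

609 px

2.40:1 in 3640×2275: fills the width, so the render is 3640.00 × 1516.67.
16×10 in 1826×913: fills the height, so the intermediate becomes 1460.80 × 913.00 — a scale of ×0.4013.
Applying the same ×0.4013: 1516.67 → 608.67.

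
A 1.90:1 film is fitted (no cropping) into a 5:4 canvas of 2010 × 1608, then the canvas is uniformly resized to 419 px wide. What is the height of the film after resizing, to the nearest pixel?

221 px

At 2010×1608 the film is width-limited, so height = 2010 / 1.900 ≈ 1057.89 px.
The frame scales by 419/2010 = 0.2085; 1057.89 × 0.2085 ≈ 220.53 px.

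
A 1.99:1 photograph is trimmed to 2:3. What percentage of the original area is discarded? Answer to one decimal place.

66.5%

Going from 1.99:1 to 2:3 means cutting width while keeping height.
Fraction kept = (0.667)/(1.990) ≈ 33.50%, so 66.50% is lost.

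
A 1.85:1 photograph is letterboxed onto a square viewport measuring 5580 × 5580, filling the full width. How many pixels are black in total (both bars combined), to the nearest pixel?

14305914 pixels

That makes the image 3016.2162 px tall (5580 / 1.850).
5580 − 3016.2162 = 2563.7838 px of bars.
Across the 5580-px span: 2563.7838 × 5580 ≈ 14305914 px.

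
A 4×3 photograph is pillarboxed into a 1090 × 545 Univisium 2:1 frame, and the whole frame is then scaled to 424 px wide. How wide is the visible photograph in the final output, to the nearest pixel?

283 px

At 1090×545 the photograph is height-limited, so width = 545 × 4/3 ≈ 726.67 px.
The frame scales by 424/1090 = 0.3890; 726.67 × 0.3890 ≈ 282.67 px.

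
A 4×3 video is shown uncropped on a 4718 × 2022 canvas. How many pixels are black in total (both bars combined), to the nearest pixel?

4088484 pixels

4×3 (1.333) < 21:9 (2.333), so the video fills the height.
That makes the image 2696.0000 px wide (2022 × 4/3).
Leftover width: 4718 − 2696.0000 = 2022.0000 px.
That's 2022.0000 × 2022 ≈ 4088484 black pixels.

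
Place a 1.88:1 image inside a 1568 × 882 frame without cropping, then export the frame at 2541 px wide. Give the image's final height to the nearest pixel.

1352 px

In the 1568×882 frame the image fills the width: height = 1568 / 1.880 ≈ 834.04 px.
The frame scales by 2541/1568 = 1.6205; 834.04 × 1.6205 ≈ 1351.60 px.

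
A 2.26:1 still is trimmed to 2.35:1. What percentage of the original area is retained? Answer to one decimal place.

Going from 2.26:1 to 2.35:1 means cutting height while keeping width.
Fraction kept = (2.260)/(2.350) ≈ 96.17%.

96.2%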